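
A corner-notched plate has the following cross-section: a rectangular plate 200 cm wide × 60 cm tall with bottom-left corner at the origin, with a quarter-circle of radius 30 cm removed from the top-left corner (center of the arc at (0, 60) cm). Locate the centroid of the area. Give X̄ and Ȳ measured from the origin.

X̄ = 105.46 cm, Ȳ = 28.92 cm

plate: A = 200 × 60 = 12000.00, centroid at (100.00, 30.00).
removed quarter-circle: A = −¼π·30² = -706.86, centroid at (12.73, 47.27).
ΣA = 11293.14 cm², ΣAX̄ = 1191000.00 cm³, ΣAȲ = 326588.50 cm³.
X̄ = 1191000.00/11293.14 = 105.46 cm; Ȳ = 326588.50/11293.14 = 28.92 cm.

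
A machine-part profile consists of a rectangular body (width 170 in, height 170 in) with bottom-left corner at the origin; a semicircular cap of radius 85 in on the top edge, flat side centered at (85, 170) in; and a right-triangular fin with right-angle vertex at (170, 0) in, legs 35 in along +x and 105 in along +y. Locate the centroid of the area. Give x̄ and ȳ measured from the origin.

x̄ = 89.22 in, ȳ = 115.47 in

Part | A | x̄ᵢ | ȳᵢ | A·x̄ᵢ | A·ȳᵢ
rectangular body | 28900.00 | 85.00 | 85.00 | 2456500.00 | 2456500.00
semicircular top | 11349.00 | 85.00 | 206.08 | 964665.29 | 2338747.26
triangular fin | 1837.50 | 181.67 | 35.00 | 333812.50 | 64312.50
Σ | 42086.50 |  |  | 3754977.79 | 4859559.76
x̄ = 3754977.79 / 42086.50 = 89.22 in
ȳ = 4859559.76 / 42086.50 = 115.47 in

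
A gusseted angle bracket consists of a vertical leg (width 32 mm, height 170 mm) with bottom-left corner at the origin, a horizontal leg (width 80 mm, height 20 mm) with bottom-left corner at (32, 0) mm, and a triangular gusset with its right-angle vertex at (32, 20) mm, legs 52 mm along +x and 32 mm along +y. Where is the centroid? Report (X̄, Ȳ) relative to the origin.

Part | A | x̄ᵢ | ȳᵢ | A·x̄ᵢ | A·ȳᵢ
vertical leg | 5440.00 | 16.00 | 85.00 | 87040.00 | 462400.00
horizontal leg | 1600.00 | 72.00 | 10.00 | 115200.00 | 16000.00
gusset | 832.00 | 49.33 | 30.67 | 41045.33 | 25514.67
Σ | 7872.00 |  |  | 243285.33 | 503914.67
X̄ = 243285.33 / 7872.00 = 30.91 mm
Ȳ = 503914.67 / 7872.00 = 64.01 mm

X̄ = 30.91 mm, Ȳ = 64.01 mm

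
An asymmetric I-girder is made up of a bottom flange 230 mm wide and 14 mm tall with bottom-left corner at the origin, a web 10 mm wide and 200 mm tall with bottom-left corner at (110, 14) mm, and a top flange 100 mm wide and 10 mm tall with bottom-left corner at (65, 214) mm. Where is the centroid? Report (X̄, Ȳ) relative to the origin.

X̄ = 115.00 mm, Ȳ = 75.49 mm

Part | A | x̄ᵢ | ȳᵢ | A·x̄ᵢ | A·ȳᵢ
bottom flange | 3220.00 | 115.00 | 7.00 | 370300.00 | 22540.00
web | 2000.00 | 115.00 | 114.00 | 230000.00 | 228000.00
top flange | 1000.00 | 115.00 | 219.00 | 115000.00 | 219000.00
Σ | 6220.00 |  |  | 715300.00 | 469540.00
X̄ = 715300.00 / 6220.00 = 115.00 mm
Ȳ = 469540.00 / 6220.00 = 75.49 mm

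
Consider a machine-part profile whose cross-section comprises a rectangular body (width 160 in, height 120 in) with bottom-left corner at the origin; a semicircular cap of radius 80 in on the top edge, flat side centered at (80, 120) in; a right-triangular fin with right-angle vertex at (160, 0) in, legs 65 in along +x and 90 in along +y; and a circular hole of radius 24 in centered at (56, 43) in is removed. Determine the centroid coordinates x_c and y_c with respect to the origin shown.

rectangular body: A = 160 × 120 = 19200.00, centroid at (80.00, 60.00).
semicircular top: A = ½π·80² = 10053.10, centroid at (80.00, 153.95).
triangular fin: A = ½·65·90 = 2925.00, centroid at (181.67, 30.00).
hole: A = −π·24² = -1809.56, centroid at (56.00, 43.00).
ΣA = 30368.54 in²
ΣAx_c = (19200.00)(80.00) + (10053.10)(80.00) + (2925.00)(181.67) + (-1809.56)(56.00) = 2770287.51 in³
ΣAy_c = (19200.00)(60.00) + (10053.10)(153.95) + (2925.00)(30.00) + (-1809.56)(43.00) = 2709643.95 in³
x_c = 2770287.51 / 30368.54 = 91.22 in
y_c = 2709643.95 / 30368.54 = 89.23 in

x_c = 91.22 in, y_c = 89.23 in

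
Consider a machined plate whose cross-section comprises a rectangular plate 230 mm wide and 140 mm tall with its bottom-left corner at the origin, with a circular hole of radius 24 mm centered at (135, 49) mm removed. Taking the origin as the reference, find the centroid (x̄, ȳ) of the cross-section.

x̄ = 113.81 mm, ȳ = 71.25 mm

Part | A | x̄ᵢ | ȳᵢ | A·x̄ᵢ | A·ȳᵢ
plate | 32200.00 | 115.00 | 70.00 | 3703000.00 | 2254000.00
hole | -1809.56 | 135.00 | 49.00 | -244290.24 | -88668.31
Σ | 30390.44 |  |  | 3458709.76 | 2165331.69
x̄ = 3458709.76 / 30390.44 = 113.81 mm
ȳ = 2165331.69 / 30390.44 = 71.25 mm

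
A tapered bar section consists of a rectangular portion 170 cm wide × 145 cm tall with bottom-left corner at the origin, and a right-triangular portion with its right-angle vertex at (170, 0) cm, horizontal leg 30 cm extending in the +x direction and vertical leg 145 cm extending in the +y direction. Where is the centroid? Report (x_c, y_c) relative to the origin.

x_c = 92.70 cm, y_c = 70.54 cm

Part | A | x̄ᵢ | ȳᵢ | A·x̄ᵢ | A·ȳᵢ
rectangular portion | 24650.00 | 85.00 | 72.50 | 2095250.00 | 1787125.00
triangular portion | 2175.00 | 180.00 | 48.33 | 391500.00 | 105125.00
Σ | 26825.00 |  |  | 2486750.00 | 1892250.00
x_c = 2486750.00 / 26825.00 = 92.70 cm
y_c = 1892250.00 / 26825.00 = 70.54 cm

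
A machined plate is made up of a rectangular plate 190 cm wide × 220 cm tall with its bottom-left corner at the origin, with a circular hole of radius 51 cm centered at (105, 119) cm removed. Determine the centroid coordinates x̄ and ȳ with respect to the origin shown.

x̄ = 92.57 cm, ȳ = 107.81 cm

Part | A | x̄ᵢ | ȳᵢ | A·x̄ᵢ | A·ȳᵢ
plate | 41800.00 | 95.00 | 110.00 | 3971000.00 | 4598000.00
hole | -8171.28 | 105.00 | 119.00 | -857984.66 | -972382.62
Σ | 33628.72 |  |  | 3113015.34 | 3625617.38
x̄ = 3113015.34 / 33628.72 = 92.57 cm
ȳ = 3625617.38 / 33628.72 = 107.81 cm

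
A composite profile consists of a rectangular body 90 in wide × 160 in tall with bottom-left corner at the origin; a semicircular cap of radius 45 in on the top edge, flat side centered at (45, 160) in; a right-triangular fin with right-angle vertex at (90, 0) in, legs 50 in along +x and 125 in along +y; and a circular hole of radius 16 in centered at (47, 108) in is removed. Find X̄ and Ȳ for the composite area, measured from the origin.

rectangular body: A = 90 × 160 = 14400.00, centroid at (45.00, 80.00).
semicircular top: A = ½π·45² = 3180.86, centroid at (45.00, 179.10).
triangular fin: A = ½·50·125 = 3125.00, centroid at (106.67, 41.67).
hole: A = −π·16² = -804.25, centroid at (47.00, 108.00).
ΣA = 19901.61 in², ΣAX̄ = 1086672.51 in³, ΣAȲ = 1765037.59 in³.
X̄ = 1086672.51/19901.61 = 54.60 in; Ȳ = 1765037.59/19901.61 = 88.69 in.

X̄ = 54.60 in, Ȳ = 88.69 in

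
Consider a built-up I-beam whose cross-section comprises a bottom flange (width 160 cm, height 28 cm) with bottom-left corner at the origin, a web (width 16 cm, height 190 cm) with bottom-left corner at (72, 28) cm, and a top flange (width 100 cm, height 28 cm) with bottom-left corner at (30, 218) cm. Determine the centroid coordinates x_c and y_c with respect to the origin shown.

bottom flange: A = 160 × 28 = 4480.00, centroid at (80.00, 14.00).
web: A = 16 × 190 = 3040.00, centroid at (80.00, 123.00).
top flange: A = 100 × 28 = 2800.00, centroid at (80.00, 232.00).
ΣA = 10320.00 cm², ΣAx_c = 825600.00 cm³, ΣAy_c = 1086240.00 cm³.
x_c = 825600.00/10320.00 = 80.00 cm; y_c = 1086240.00/10320.00 = 105.26 cm.

x_c = 80.00 cm, y_c = 105.26 cm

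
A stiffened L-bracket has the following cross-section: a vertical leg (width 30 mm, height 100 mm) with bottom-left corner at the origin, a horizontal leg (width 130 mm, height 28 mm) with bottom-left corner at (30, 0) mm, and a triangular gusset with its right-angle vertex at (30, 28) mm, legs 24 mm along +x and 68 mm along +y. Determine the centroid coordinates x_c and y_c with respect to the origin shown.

vertical leg: A = 30 × 100 = 3000.00, centroid at (15.00, 50.00).
horizontal leg: A = 130 × 28 = 3640.00, centroid at (95.00, 14.00).
gusset: A = ½·24·68 = 816.00, centroid at (38.00, 50.67).
ΣA = 7456.00 mm², ΣAx_c = 421808.00 mm³, ΣAy_c = 242304.00 mm³.
x_c = 421808.00/7456.00 = 56.57 mm; y_c = 242304.00/7456.00 = 32.50 mm.

x_c = 56.57 mm, y_c = 32.50 mm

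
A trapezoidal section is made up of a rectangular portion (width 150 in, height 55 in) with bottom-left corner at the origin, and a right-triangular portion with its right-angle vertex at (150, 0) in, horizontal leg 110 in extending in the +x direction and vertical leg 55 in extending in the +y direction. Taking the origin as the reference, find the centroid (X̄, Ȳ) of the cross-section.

rectangular portion: A = 150 × 55 = 8250.00, centroid at (75.00, 27.50).
triangular portion: A = ½·110·55 = 3025.00, centroid at (186.67, 18.33).
ΣA = 11275.00 in²
ΣAX̄ = (8250.00)(75.00) + (3025.00)(186.67) = 1183416.67 in³
ΣAȲ = (8250.00)(27.50) + (3025.00)(18.33) = 282333.33 in³
X̄ = 1183416.67 / 11275.00 = 104.96 in
Ȳ = 282333.33 / 11275.00 = 25.04 in

X̄ = 104.96 in, Ȳ = 25.04 in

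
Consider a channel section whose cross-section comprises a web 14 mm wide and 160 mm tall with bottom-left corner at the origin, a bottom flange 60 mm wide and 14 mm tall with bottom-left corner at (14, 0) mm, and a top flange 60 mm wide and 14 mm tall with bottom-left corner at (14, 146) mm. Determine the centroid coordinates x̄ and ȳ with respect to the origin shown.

x̄ = 22.86 mm, ȳ = 80.00 mm

web: A = 14 × 160 = 2240.00, centroid at (7.00, 80.00).
bottom flange: A = 60 × 14 = 840.00, centroid at (44.00, 7.00).
top flange: A = 60 × 14 = 840.00, centroid at (44.00, 153.00).
ΣA = 3920.00 mm²
ΣAx̄ = (2240.00)(7.00) + (840.00)(44.00) + (840.00)(44.00) = 89600.00 mm³
ΣAȳ = (2240.00)(80.00) + (840.00)(7.00) + (840.00)(153.00) = 313600.00 mm³
x̄ = 89600.00 / 3920.00 = 22.86 mm
ȳ = 313600.00 / 3920.00 = 80.00 mm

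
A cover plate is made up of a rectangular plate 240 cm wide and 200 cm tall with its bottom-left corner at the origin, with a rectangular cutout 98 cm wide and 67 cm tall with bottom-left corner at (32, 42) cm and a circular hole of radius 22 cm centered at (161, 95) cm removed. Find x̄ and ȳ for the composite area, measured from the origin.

x̄ = 124.85 cm, ȳ = 104.22 cm

plate: A = 240 × 200 = 48000.00, centroid at (120.00, 100.00).
hole 1: A = −(98 × 67) = -6566.00, centroid at (81.00, 75.50).
hole 2: A = −π·22² = -1520.53, centroid at (161.00, 95.00).
ΣA = 39913.47 cm²
ΣAx̄ = (48000.00)(120.00) + (-6566.00)(81.00) + (-1520.53)(161.00) = 4983348.53 cm³
ΣAȳ = (48000.00)(100.00) + (-6566.00)(75.50) + (-1520.53)(95.00) = 4159816.57 cm³
x̄ = 4983348.53 / 39913.47 = 124.85 cm
ȳ = 4159816.57 / 39913.47 = 104.22 cm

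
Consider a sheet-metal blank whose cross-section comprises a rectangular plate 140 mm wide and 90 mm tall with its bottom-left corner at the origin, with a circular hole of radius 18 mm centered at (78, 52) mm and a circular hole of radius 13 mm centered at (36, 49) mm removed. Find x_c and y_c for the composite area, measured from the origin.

x_c = 70.90 mm, y_c = 44.16 mm

Part | A | x̄ᵢ | ȳᵢ | A·x̄ᵢ | A·ȳᵢ
plate | 12600.00 | 70.00 | 45.00 | 882000.00 | 567000.00
hole 1 | -1017.88 | 78.00 | 52.00 | -79394.33 | -52929.55
hole 2 | -530.93 | 36.00 | 49.00 | -19113.45 | -26015.53
Σ | 11051.19 |  |  | 783492.22 | 488054.92
x_c = 783492.22 / 11051.19 = 70.90 mm
y_c = 488054.92 / 11051.19 = 44.16 mm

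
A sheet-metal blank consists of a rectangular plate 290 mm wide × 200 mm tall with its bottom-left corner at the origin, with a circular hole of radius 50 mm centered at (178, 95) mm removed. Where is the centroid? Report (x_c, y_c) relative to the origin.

x_c = 139.83 mm, y_c = 100.78 mm

plate: A = 290 × 200 = 58000.00, centroid at (145.00, 100.00).
hole: A = −π·50² = -7853.98, centroid at (178.00, 95.00).
ΣA = 50146.02 mm²
ΣAx_c = (58000.00)(145.00) + (-7853.98)(178.00) = 7011991.27 mm³
ΣAy_c = (58000.00)(100.00) + (-7853.98)(95.00) = 5053871.74 mm³
x_c = 7011991.27 / 50146.02 = 139.83 mm
y_c = 5053871.74 / 50146.02 = 100.78 mm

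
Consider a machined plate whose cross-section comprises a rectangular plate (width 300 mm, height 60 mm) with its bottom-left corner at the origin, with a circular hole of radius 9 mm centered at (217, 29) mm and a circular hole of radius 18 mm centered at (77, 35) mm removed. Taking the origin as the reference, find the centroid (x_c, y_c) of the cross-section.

Part | A | x̄ᵢ | ȳᵢ | A·x̄ᵢ | A·ȳᵢ
plate | 18000.00 | 150.00 | 30.00 | 2700000.00 | 540000.00
hole 1 | -254.47 | 217.00 | 29.00 | -55219.77 | -7379.60
hole 2 | -1017.88 | 77.00 | 35.00 | -78376.45 | -35625.66
Σ | 16727.65 |  |  | 2566403.77 | 496994.74
x_c = 2566403.77 / 16727.65 = 153.42 mm
y_c = 496994.74 / 16727.65 = 29.71 mm

x_c = 153.42 mm, y_c = 29.71 mm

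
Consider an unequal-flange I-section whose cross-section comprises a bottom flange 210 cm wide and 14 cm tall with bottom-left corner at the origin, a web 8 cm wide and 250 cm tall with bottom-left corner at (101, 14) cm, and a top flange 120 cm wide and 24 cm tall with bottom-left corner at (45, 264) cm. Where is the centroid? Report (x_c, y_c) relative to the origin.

bottom flange: A = 210 × 14 = 2940.00, centroid at (105.00, 7.00).
web: A = 8 × 250 = 2000.00, centroid at (105.00, 139.00).
top flange: A = 120 × 24 = 2880.00, centroid at (105.00, 276.00).
ΣA = 7820.00 cm²
ΣAx_c = (2940.00)(105.00) + (2000.00)(105.00) + (2880.00)(105.00) = 821100.00 cm³
ΣAy_c = (2940.00)(7.00) + (2000.00)(139.00) + (2880.00)(276.00) = 1093460.00 cm³
x_c = 821100.00 / 7820.00 = 105.00 cm
y_c = 1093460.00 / 7820.00 = 139.83 cm

x_c = 105.00 cm, y_c = 139.83 cm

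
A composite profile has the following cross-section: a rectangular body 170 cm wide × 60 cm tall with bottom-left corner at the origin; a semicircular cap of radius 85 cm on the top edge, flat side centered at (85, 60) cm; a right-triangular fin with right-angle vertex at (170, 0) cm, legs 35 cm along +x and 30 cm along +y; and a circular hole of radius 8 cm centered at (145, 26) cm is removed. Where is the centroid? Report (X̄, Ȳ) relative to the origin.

Part | A | x̄ᵢ | ȳᵢ | A·x̄ᵢ | A·ȳᵢ
rectangular body | 10200.00 | 85.00 | 30.00 | 867000.00 | 306000.00
semicircular top | 11349.00 | 85.00 | 96.08 | 964665.29 | 1090356.87
triangular fin | 525.00 | 181.67 | 10.00 | 95375.00 | 5250.00
hole | -201.06 | 145.00 | 26.00 | -29153.98 | -5227.61
Σ | 21872.94 |  |  | 1897886.31 | 1396379.26
X̄ = 1897886.31 / 21872.94 = 86.77 cm
Ȳ = 1396379.26 / 21872.94 = 63.84 cm

X̄ = 86.77 cm, Ȳ = 63.84 cm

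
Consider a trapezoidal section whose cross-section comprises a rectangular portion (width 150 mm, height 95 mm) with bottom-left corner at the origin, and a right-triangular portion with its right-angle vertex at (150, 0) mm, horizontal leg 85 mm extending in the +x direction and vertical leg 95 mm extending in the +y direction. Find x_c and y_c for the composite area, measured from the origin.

x_c = 97.81 mm, y_c = 44.00 mm

rectangular portion: A = 150 × 95 = 14250.00, centroid at (75.00, 47.50).
triangular portion: A = ½·85·95 = 4037.50, centroid at (178.33, 31.67).
ΣA = 18287.50 mm²
ΣAx_c = (14250.00)(75.00) + (4037.50)(178.33) = 1788770.83 mm³
ΣAy_c = (14250.00)(47.50) + (4037.50)(31.67) = 804729.17 mm³
x_c = 1788770.83 / 18287.50 = 97.81 mm
y_c = 804729.17 / 18287.50 = 44.00 mm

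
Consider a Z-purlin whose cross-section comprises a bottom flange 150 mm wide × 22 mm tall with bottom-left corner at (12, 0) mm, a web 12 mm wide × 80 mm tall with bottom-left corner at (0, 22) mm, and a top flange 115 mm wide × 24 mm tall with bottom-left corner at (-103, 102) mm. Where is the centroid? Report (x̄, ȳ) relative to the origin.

x̄ = 23.83 mm, ȳ = 58.47 mm

Part | A | x̄ᵢ | ȳᵢ | A·x̄ᵢ | A·ȳᵢ
bottom flange | 3300.00 | 87.00 | 11.00 | 287100.00 | 36300.00
web | 960.00 | 6.00 | 62.00 | 5760.00 | 59520.00
top flange | 2760.00 | -45.50 | 114.00 | -125580.00 | 314640.00
Σ | 7020.00 |  |  | 167280.00 | 410460.00
x̄ = 167280.00 / 7020.00 = 23.83 mm
ȳ = 410460.00 / 7020.00 = 58.47 mm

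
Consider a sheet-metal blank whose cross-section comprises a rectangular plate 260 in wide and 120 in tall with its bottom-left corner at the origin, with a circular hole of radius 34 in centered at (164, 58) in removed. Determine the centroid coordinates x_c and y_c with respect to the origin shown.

plate: A = 260 × 120 = 31200.00, centroid at (130.00, 60.00).
hole: A = −π·34² = -3631.68, centroid at (164.00, 58.00).
ΣA = 27568.32 in², ΣAx_c = 3460404.30 in³, ΣAy_c = 1661362.50 in³.
x_c = 3460404.30/27568.32 = 125.52 in; y_c = 1661362.50/27568.32 = 60.26 in.

x_c = 125.52 in, y_c = 60.26 in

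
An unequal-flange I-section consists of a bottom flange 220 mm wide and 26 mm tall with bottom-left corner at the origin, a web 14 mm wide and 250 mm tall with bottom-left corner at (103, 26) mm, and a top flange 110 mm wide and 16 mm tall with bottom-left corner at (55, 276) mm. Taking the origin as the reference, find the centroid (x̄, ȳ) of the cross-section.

x̄ = 110.00 mm, ȳ = 100.43 mm

Part | A | x̄ᵢ | ȳᵢ | A·x̄ᵢ | A·ȳᵢ
bottom flange | 5720.00 | 110.00 | 13.00 | 629200.00 | 74360.00
web | 3500.00 | 110.00 | 151.00 | 385000.00 | 528500.00
top flange | 1760.00 | 110.00 | 284.00 | 193600.00 | 499840.00
Σ | 10980.00 |  |  | 1207800.00 | 1102700.00
x̄ = 1207800.00 / 10980.00 = 110.00 mm
ȳ = 1102700.00 / 10980.00 = 100.43 mm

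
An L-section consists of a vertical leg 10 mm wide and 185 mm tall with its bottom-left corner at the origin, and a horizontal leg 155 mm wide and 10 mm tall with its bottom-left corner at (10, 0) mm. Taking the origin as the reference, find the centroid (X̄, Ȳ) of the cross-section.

X̄ = 42.61 mm, Ȳ = 52.61 mm

vertical leg: A = 10 × 185 = 1850.00, centroid at (5.00, 92.50).
horizontal leg: A = 155 × 10 = 1550.00, centroid at (87.50, 5.00).
ΣA = 3400.00 mm², ΣAX̄ = 144875.00 mm³, ΣAȲ = 178875.00 mm³.
X̄ = 144875.00/3400.00 = 42.61 mm; Ȳ = 178875.00/3400.00 = 52.61 mm.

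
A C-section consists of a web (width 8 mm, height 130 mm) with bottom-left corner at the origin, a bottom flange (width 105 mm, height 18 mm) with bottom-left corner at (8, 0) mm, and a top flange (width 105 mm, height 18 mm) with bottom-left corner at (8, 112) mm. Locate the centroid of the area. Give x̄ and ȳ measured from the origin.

web: A = 8 × 130 = 1040.00, centroid at (4.00, 65.00).
bottom flange: A = 105 × 18 = 1890.00, centroid at (60.50, 9.00).
top flange: A = 105 × 18 = 1890.00, centroid at (60.50, 121.00).
ΣA = 4820.00 mm²
ΣAx̄ = (1040.00)(4.00) + (1890.00)(60.50) + (1890.00)(60.50) = 232850.00 mm³
ΣAȳ = (1040.00)(65.00) + (1890.00)(9.00) + (1890.00)(121.00) = 313300.00 mm³
x̄ = 232850.00 / 4820.00 = 48.31 mm
ȳ = 313300.00 / 4820.00 = 65.00 mm

x̄ = 48.31 mm, ȳ = 65.00 mm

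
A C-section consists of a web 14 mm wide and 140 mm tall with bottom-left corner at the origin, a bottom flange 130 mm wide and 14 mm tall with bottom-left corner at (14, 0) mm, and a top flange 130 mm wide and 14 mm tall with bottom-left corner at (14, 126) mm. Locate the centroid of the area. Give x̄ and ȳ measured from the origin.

Part | A | x̄ᵢ | ȳᵢ | A·x̄ᵢ | A·ȳᵢ
web | 1960.00 | 7.00 | 70.00 | 13720.00 | 137200.00
bottom flange | 1820.00 | 79.00 | 7.00 | 143780.00 | 12740.00
top flange | 1820.00 | 79.00 | 133.00 | 143780.00 | 242060.00
Σ | 5600.00 |  |  | 301280.00 | 392000.00
x̄ = 301280.00 / 5600.00 = 53.80 mm
ȳ = 392000.00 / 5600.00 = 70.00 mm

x̄ = 53.80 mm, ȳ = 70.00 mm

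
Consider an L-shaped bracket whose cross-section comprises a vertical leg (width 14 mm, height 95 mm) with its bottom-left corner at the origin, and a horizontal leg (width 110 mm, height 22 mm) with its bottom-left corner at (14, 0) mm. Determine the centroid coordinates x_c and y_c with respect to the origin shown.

Part | A | x̄ᵢ | ȳᵢ | A·x̄ᵢ | A·ȳᵢ
vertical leg | 1330.00 | 7.00 | 47.50 | 9310.00 | 63175.00
horizontal leg | 2420.00 | 69.00 | 11.00 | 166980.00 | 26620.00
Σ | 3750.00 |  |  | 176290.00 | 89795.00
x_c = 176290.00 / 3750.00 = 47.01 mm
y_c = 89795.00 / 3750.00 = 23.95 mm

x_c = 47.01 mm, y_c = 23.95 mm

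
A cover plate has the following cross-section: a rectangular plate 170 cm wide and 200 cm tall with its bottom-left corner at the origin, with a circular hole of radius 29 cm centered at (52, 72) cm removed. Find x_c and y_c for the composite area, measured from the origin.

x_c = 87.78 cm, y_c = 102.36 cm

plate: A = 170 × 200 = 34000.00, centroid at (85.00, 100.00).
hole: A = −π·29² = -2642.08, centroid at (52.00, 72.00).
ΣA = 31357.92 cm², ΣAx_c = 2752611.87 cm³, ΣAy_c = 3209770.28 cm³.
x_c = 2752611.87/31357.92 = 87.78 cm; y_c = 3209770.28/31357.92 = 102.36 cm.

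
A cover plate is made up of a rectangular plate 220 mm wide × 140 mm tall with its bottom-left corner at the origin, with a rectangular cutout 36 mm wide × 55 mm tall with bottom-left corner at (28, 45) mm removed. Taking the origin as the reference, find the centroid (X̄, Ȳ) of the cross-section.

plate: A = 220 × 140 = 30800.00, centroid at (110.00, 70.00).
hole: A = −(36 × 55) = -1980.00, centroid at (46.00, 72.50).
ΣA = 28820.00 mm², ΣAX̄ = 3296920.00 mm³, ΣAȲ = 2012450.00 mm³.
X̄ = 3296920.00/28820.00 = 114.40 mm; Ȳ = 2012450.00/28820.00 = 69.83 mm.

X̄ = 114.40 mm, Ȳ = 69.83 mm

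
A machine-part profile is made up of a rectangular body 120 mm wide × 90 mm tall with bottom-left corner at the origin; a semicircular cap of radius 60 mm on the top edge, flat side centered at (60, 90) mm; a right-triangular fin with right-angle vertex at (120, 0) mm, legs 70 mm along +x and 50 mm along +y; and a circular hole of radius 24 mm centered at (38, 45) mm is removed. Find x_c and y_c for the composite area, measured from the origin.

Part | A | x̄ᵢ | ȳᵢ | A·x̄ᵢ | A·ȳᵢ
rectangular body | 10800.00 | 60.00 | 45.00 | 648000.00 | 486000.00
semicircular top | 5654.87 | 60.00 | 115.46 | 339292.01 | 652938.01
triangular fin | 1750.00 | 143.33 | 16.67 | 250833.33 | 29166.67
hole | -1809.56 | 38.00 | 45.00 | -68763.18 | -81430.08
Σ | 16395.31 |  |  | 1169362.16 | 1086674.59
x_c = 1169362.16 / 16395.31 = 71.32 mm
y_c = 1086674.59 / 16395.31 = 66.28 mm

x_c = 71.32 mm, y_c = 66.28 mm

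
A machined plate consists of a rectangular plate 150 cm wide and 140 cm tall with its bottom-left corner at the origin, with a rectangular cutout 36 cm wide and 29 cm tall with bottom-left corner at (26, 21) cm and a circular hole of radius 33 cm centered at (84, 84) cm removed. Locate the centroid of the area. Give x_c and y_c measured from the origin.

x_c = 75.10 cm, y_c = 69.28 cm

plate: A = 150 × 140 = 21000.00, centroid at (75.00, 70.00).
hole 1: A = −(36 × 29) = -1044.00, centroid at (44.00, 35.50).
hole 2: A = −π·33² = -3421.19, centroid at (84.00, 84.00).
ΣA = 16534.81 cm², ΣAx_c = 1241683.67 cm³, ΣAy_c = 1145557.67 cm³.
x_c = 1241683.67/16534.81 = 75.10 cm; y_c = 1145557.67/16534.81 = 69.28 cm.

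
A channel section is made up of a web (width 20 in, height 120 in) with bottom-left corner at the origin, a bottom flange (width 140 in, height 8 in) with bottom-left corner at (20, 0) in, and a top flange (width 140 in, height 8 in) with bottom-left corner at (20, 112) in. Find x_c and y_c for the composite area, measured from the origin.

x_c = 48.62 in, y_c = 60.00 in

web: A = 20 × 120 = 2400.00, centroid at (10.00, 60.00).
bottom flange: A = 140 × 8 = 1120.00, centroid at (90.00, 4.00).
top flange: A = 140 × 8 = 1120.00, centroid at (90.00, 116.00).
ΣA = 4640.00 in², ΣAx_c = 225600.00 in³, ΣAy_c = 278400.00 in³.
x_c = 225600.00/4640.00 = 48.62 in; y_c = 278400.00/4640.00 = 60.00 in.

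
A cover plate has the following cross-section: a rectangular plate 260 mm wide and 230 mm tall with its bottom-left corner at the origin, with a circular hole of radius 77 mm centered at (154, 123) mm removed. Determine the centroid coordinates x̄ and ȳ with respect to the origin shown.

plate: A = 260 × 230 = 59800.00, centroid at (130.00, 115.00).
hole: A = −π·77² = -18626.50, centroid at (154.00, 123.00).
ΣA = 41173.50 mm²
ΣAx̄ = (59800.00)(130.00) + (-18626.50)(154.00) = 4905518.56 mm³
ΣAȳ = (59800.00)(115.00) + (-18626.50)(123.00) = 4585940.15 mm³
x̄ = 4905518.56 / 41173.50 = 119.14 mm
ȳ = 4585940.15 / 41173.50 = 111.38 mm

x̄ = 119.14 mm, ȳ = 111.38 mm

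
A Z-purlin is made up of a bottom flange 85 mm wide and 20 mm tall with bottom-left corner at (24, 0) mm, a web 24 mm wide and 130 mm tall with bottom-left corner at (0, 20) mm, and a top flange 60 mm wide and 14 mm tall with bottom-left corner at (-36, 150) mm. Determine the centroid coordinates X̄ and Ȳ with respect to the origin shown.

X̄ = 25.70 mm, Ȳ = 73.16 mm

bottom flange: A = 85 × 20 = 1700.00, centroid at (66.50, 10.00).
web: A = 24 × 130 = 3120.00, centroid at (12.00, 85.00).
top flange: A = 60 × 14 = 840.00, centroid at (-6.00, 157.00).
ΣA = 5660.00 mm²
ΣAX̄ = (1700.00)(66.50) + (3120.00)(12.00) + (840.00)(-6.00) = 145450.00 mm³
ΣAȲ = (1700.00)(10.00) + (3120.00)(85.00) + (840.00)(157.00) = 414080.00 mm³
X̄ = 145450.00 / 5660.00 = 25.70 mm
Ȳ = 414080.00 / 5660.00 = 73.16 mm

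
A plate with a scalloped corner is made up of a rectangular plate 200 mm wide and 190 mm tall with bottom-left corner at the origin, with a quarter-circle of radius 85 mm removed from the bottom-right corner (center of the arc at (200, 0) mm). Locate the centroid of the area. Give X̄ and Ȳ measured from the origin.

X̄ = 88.78 mm, Ȳ = 105.34 mm

Part | A | x̄ᵢ | ȳᵢ | A·x̄ᵢ | A·ȳᵢ
plate | 38000.00 | 100.00 | 95.00 | 3800000.00 | 3610000.00
removed quarter-circle | -5674.50 | 163.92 | 36.08 | -930192.01 | -204708.33
Σ | 32325.50 |  |  | 2869807.99 | 3405291.67
X̄ = 2869807.99 / 32325.50 = 88.78 mm
Ȳ = 3405291.67 / 32325.50 = 105.34 mm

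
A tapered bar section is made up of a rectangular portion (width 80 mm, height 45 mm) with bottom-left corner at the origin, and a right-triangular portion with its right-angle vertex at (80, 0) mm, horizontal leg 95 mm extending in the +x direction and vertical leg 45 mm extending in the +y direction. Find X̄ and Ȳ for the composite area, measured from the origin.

rectangular portion: A = 80 × 45 = 3600.00, centroid at (40.00, 22.50).
triangular portion: A = ½·95·45 = 2137.50, centroid at (111.67, 15.00).
ΣA = 5737.50 mm², ΣAX̄ = 382687.50 mm³, ΣAȲ = 113062.50 mm³.
X̄ = 382687.50/5737.50 = 66.70 mm; Ȳ = 113062.50/5737.50 = 19.71 mm.

X̄ = 66.70 mm, Ȳ = 19.71 mm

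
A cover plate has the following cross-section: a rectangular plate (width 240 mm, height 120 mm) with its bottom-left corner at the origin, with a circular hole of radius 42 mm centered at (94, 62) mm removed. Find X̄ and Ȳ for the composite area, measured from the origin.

X̄ = 126.20 mm, Ȳ = 59.52 mm

plate: A = 240 × 120 = 28800.00, centroid at (120.00, 60.00).
hole: A = −π·42² = -5541.77, centroid at (94.00, 62.00).
ΣA = 23258.23 mm², ΣAX̄ = 2935073.67 mm³, ΣAȲ = 1384410.29 mm³.
X̄ = 2935073.67/23258.23 = 126.20 mm; Ȳ = 1384410.29/23258.23 = 59.52 mm.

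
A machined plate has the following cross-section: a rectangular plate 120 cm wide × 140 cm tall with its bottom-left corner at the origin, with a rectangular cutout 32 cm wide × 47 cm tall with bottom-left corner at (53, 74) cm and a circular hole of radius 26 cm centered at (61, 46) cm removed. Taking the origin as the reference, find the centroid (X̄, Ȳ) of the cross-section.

plate: A = 120 × 140 = 16800.00, centroid at (60.00, 70.00).
hole 1: A = −(32 × 47) = -1504.00, centroid at (69.00, 97.50).
hole 2: A = −π·26² = -2123.72, centroid at (61.00, 46.00).
ΣA = 13172.28 cm², ΣAX̄ = 774677.29 cm³, ΣAȲ = 931669.03 cm³.
X̄ = 774677.29/13172.28 = 58.81 cm; Ȳ = 931669.03/13172.28 = 70.73 cm.

X̄ = 58.81 cm, Ȳ = 70.73 cm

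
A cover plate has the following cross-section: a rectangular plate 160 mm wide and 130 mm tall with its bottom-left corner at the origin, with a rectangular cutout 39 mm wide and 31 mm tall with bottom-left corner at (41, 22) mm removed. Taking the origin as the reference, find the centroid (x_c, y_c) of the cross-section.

plate: A = 160 × 130 = 20800.00, centroid at (80.00, 65.00).
hole: A = −(39 × 31) = -1209.00, centroid at (60.50, 37.50).
ΣA = 19591.00 mm², ΣAx_c = 1590855.50 mm³, ΣAy_c = 1306662.50 mm³.
x_c = 1590855.50/19591.00 = 81.20 mm; y_c = 1306662.50/19591.00 = 66.70 mm.

x_c = 81.20 mm, y_c = 66.70 mm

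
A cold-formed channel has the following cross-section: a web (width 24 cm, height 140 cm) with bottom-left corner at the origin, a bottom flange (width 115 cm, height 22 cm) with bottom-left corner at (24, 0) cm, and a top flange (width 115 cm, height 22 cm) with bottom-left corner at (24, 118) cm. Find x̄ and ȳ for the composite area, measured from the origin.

Part | A | x̄ᵢ | ȳᵢ | A·x̄ᵢ | A·ȳᵢ
web | 3360.00 | 12.00 | 70.00 | 40320.00 | 235200.00
bottom flange | 2530.00 | 81.50 | 11.00 | 206195.00 | 27830.00
top flange | 2530.00 | 81.50 | 129.00 | 206195.00 | 326370.00
Σ | 8420.00 |  |  | 452710.00 | 589400.00
x̄ = 452710.00 / 8420.00 = 53.77 cm
ȳ = 589400.00 / 8420.00 = 70.00 cm

x̄ = 53.77 cm, ȳ = 70.00 cm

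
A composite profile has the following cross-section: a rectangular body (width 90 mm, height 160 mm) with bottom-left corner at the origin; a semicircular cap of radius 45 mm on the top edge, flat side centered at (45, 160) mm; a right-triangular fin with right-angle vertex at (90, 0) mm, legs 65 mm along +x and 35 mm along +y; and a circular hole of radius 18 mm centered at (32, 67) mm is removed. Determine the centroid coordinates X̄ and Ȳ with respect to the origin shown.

Part | A | x̄ᵢ | ȳᵢ | A·x̄ᵢ | A·ȳᵢ
rectangular body | 14400.00 | 45.00 | 80.00 | 648000.00 | 1152000.00
semicircular top | 3180.86 | 45.00 | 179.10 | 143138.82 | 569688.01
triangular fin | 1137.50 | 111.67 | 11.67 | 127020.83 | 13270.83
hole | -1017.88 | 32.00 | 67.00 | -32572.03 | -68197.69
Σ | 17700.49 |  |  | 885587.62 | 1666761.15
X̄ = 885587.62 / 17700.49 = 50.03 mm
Ȳ = 1666761.15 / 17700.49 = 94.16 mm

X̄ = 50.03 mm, Ȳ = 94.16 mm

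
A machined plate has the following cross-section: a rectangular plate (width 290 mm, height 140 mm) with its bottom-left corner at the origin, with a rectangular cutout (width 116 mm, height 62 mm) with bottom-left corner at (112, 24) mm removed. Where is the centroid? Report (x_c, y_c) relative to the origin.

x_c = 139.62 mm, y_c = 73.23 mm

plate: A = 290 × 140 = 40600.00, centroid at (145.00, 70.00).
hole: A = −(116 × 62) = -7192.00, centroid at (170.00, 55.00).
ΣA = 33408.00 mm²
ΣAx_c = (40600.00)(145.00) + (-7192.00)(170.00) = 4664360.00 mm³
ΣAy_c = (40600.00)(70.00) + (-7192.00)(55.00) = 2446440.00 mm³
x_c = 4664360.00 / 33408.00 = 139.62 mm
y_c = 2446440.00 / 33408.00 = 73.23 mm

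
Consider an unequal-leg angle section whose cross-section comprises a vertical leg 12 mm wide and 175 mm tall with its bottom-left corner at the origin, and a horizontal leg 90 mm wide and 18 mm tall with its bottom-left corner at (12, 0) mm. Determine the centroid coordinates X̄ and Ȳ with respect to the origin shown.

X̄ = 28.21 mm, Ȳ = 53.31 mm

vertical leg: A = 12 × 175 = 2100.00, centroid at (6.00, 87.50).
horizontal leg: A = 90 × 18 = 1620.00, centroid at (57.00, 9.00).
ΣA = 3720.00 mm², ΣAX̄ = 104940.00 mm³, ΣAȲ = 198330.00 mm³.
X̄ = 104940.00/3720.00 = 28.21 mm; Ȳ = 198330.00/3720.00 = 53.31 mm.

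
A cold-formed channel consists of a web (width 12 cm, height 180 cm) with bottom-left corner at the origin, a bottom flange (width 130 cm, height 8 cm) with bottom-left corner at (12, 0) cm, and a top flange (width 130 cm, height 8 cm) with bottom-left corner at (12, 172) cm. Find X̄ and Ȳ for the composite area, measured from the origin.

web: A = 12 × 180 = 2160.00, centroid at (6.00, 90.00).
bottom flange: A = 130 × 8 = 1040.00, centroid at (77.00, 4.00).
top flange: A = 130 × 8 = 1040.00, centroid at (77.00, 176.00).
ΣA = 4240.00 cm²
ΣAX̄ = (2160.00)(6.00) + (1040.00)(77.00) + (1040.00)(77.00) = 173120.00 cm³
ΣAȲ = (2160.00)(90.00) + (1040.00)(4.00) + (1040.00)(176.00) = 381600.00 cm³
X̄ = 173120.00 / 4240.00 = 40.83 cm
Ȳ = 381600.00 / 4240.00 = 90.00 cm

X̄ = 40.83 cm, Ȳ = 90.00 cm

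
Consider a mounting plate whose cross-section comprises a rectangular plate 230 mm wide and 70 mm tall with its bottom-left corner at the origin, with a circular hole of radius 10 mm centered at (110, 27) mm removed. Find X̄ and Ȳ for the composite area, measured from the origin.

Part | A | x̄ᵢ | ȳᵢ | A·x̄ᵢ | A·ȳᵢ
plate | 16100.00 | 115.00 | 35.00 | 1851500.00 | 563500.00
hole | -314.16 | 110.00 | 27.00 | -34557.52 | -8482.30
Σ | 15785.84 |  |  | 1816942.48 | 555017.70
X̄ = 1816942.48 / 15785.84 = 115.10 mm
Ȳ = 555017.70 / 15785.84 = 35.16 mm

X̄ = 115.10 mm, Ȳ = 35.16 mm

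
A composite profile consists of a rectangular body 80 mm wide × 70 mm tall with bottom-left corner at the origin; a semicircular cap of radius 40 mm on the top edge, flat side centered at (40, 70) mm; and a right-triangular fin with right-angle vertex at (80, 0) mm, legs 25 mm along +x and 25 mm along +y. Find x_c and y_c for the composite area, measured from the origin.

rectangular body: A = 80 × 70 = 5600.00, centroid at (40.00, 35.00).
semicircular top: A = ½π·40² = 2513.27, centroid at (40.00, 86.98).
triangular fin: A = ½·25·25 = 312.50, centroid at (88.33, 8.33).
ΣA = 8425.77 mm², ΣAx_c = 352135.13 mm³, ΣAy_c = 417200.02 mm³.
x_c = 352135.13/8425.77 = 41.79 mm; y_c = 417200.02/8425.77 = 49.51 mm.

x_c = 41.79 mm, y_c = 49.51 mm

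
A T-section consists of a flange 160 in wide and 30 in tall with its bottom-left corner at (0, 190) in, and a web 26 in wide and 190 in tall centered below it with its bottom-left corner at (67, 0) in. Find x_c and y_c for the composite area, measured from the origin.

web: A = 26 × 190 = 4940.00, centroid at (80.00, 95.00).
flange: A = 160 × 30 = 4800.00, centroid at (80.00, 205.00).
ΣA = 9740.00 in²
ΣAx_c = (4940.00)(80.00) + (4800.00)(80.00) = 779200.00 in³
ΣAy_c = (4940.00)(95.00) + (4800.00)(205.00) = 1453300.00 in³
x_c = 779200.00 / 9740.00 = 80.00 in
y_c = 1453300.00 / 9740.00 = 149.21 in

x_c = 80.00 in, y_c = 149.21 in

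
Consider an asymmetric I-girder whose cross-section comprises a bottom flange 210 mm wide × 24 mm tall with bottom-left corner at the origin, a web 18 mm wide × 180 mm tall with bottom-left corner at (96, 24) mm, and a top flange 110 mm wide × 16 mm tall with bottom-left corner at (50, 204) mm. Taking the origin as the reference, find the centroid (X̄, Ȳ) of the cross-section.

X̄ = 105.00 mm, Ȳ = 79.98 mm

bottom flange: A = 210 × 24 = 5040.00, centroid at (105.00, 12.00).
web: A = 18 × 180 = 3240.00, centroid at (105.00, 114.00).
top flange: A = 110 × 16 = 1760.00, centroid at (105.00, 212.00).
ΣA = 10040.00 mm²
ΣAX̄ = (5040.00)(105.00) + (3240.00)(105.00) + (1760.00)(105.00) = 1054200.00 mm³
ΣAȲ = (5040.00)(12.00) + (3240.00)(114.00) + (1760.00)(212.00) = 802960.00 mm³
X̄ = 1054200.00 / 10040.00 = 105.00 mm
Ȳ = 802960.00 / 10040.00 = 79.98 mm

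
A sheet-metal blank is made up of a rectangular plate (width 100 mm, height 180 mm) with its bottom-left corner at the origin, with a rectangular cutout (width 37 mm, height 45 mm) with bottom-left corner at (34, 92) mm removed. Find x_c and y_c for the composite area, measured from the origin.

plate: A = 100 × 180 = 18000.00, centroid at (50.00, 90.00).
hole: A = −(37 × 45) = -1665.00, centroid at (52.50, 114.50).
ΣA = 16335.00 mm²
ΣAx_c = (18000.00)(50.00) + (-1665.00)(52.50) = 812587.50 mm³
ΣAy_c = (18000.00)(90.00) + (-1665.00)(114.50) = 1429357.50 mm³
x_c = 812587.50 / 16335.00 = 49.75 mm
y_c = 1429357.50 / 16335.00 = 87.50 mm

x_c = 49.75 mm, y_c = 87.50 mm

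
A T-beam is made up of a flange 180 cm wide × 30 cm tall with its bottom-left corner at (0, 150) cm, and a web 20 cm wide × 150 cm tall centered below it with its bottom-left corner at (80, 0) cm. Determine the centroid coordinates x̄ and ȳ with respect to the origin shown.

Part | A | x̄ᵢ | ȳᵢ | A·x̄ᵢ | A·ȳᵢ
web | 3000.00 | 90.00 | 75.00 | 270000.00 | 225000.00
flange | 5400.00 | 90.00 | 165.00 | 486000.00 | 891000.00
Σ | 8400.00 |  |  | 756000.00 | 1116000.00
x̄ = 756000.00 / 8400.00 = 90.00 cm
ȳ = 1116000.00 / 8400.00 = 132.86 cm

x̄ = 90.00 cm, ȳ = 132.86 cm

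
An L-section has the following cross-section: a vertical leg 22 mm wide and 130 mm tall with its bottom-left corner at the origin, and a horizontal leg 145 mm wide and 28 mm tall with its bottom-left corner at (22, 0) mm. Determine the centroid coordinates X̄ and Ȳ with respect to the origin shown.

X̄ = 59.99 mm, Ȳ = 35.08 mm

vertical leg: A = 22 × 130 = 2860.00, centroid at (11.00, 65.00).
horizontal leg: A = 145 × 28 = 4060.00, centroid at (94.50, 14.00).
ΣA = 6920.00 mm², ΣAX̄ = 415130.00 mm³, ΣAȲ = 242740.00 mm³.
X̄ = 415130.00/6920.00 = 59.99 mm; Ȳ = 242740.00/6920.00 = 35.08 mm.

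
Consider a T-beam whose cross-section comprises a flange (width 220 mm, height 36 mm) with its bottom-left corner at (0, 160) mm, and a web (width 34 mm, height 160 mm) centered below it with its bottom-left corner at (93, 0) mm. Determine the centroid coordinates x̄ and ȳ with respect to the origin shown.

web: A = 34 × 160 = 5440.00, centroid at (110.00, 80.00).
flange: A = 220 × 36 = 7920.00, centroid at (110.00, 178.00).
ΣA = 13360.00 mm²
ΣAx̄ = (5440.00)(110.00) + (7920.00)(110.00) = 1469600.00 mm³
ΣAȳ = (5440.00)(80.00) + (7920.00)(178.00) = 1844960.00 mm³
x̄ = 1469600.00 / 13360.00 = 110.00 mm
ȳ = 1844960.00 / 13360.00 = 138.10 mm

x̄ = 110.00 mm, ȳ = 138.10 mm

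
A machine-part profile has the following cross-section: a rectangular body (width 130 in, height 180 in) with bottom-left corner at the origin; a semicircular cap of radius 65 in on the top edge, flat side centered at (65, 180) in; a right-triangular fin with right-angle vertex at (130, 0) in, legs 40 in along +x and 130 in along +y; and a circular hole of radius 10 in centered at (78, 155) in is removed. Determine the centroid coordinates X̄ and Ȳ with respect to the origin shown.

rectangular body: A = 130 × 180 = 23400.00, centroid at (65.00, 90.00).
semicircular top: A = ½π·65² = 6636.61, centroid at (65.00, 207.59).
triangular fin: A = ½·40·130 = 2600.00, centroid at (143.33, 43.33).
hole: A = −π·10² = -314.16, centroid at (78.00, 155.00).
ΣA = 32322.46 in², ΣAX̄ = 2300542.19 in³, ΣAȲ = 3547645.92 in³.
X̄ = 2300542.19/32322.46 = 71.17 in; Ȳ = 3547645.92/32322.46 = 109.76 in.

X̄ = 71.17 in, Ȳ = 109.76 in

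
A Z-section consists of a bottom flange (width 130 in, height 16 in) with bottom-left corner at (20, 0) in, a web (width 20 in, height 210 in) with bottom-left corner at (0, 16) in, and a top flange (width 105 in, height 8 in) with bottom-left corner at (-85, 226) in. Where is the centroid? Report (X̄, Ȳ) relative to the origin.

X̄ = 26.90 in, Ȳ = 100.85 in

bottom flange: A = 130 × 16 = 2080.00, centroid at (85.00, 8.00).
web: A = 20 × 210 = 4200.00, centroid at (10.00, 121.00).
top flange: A = 105 × 8 = 840.00, centroid at (-32.50, 230.00).
ΣA = 7120.00 in², ΣAX̄ = 191500.00 in³, ΣAȲ = 718040.00 in³.
X̄ = 191500.00/7120.00 = 26.90 in; Ȳ = 718040.00/7120.00 = 100.85 in.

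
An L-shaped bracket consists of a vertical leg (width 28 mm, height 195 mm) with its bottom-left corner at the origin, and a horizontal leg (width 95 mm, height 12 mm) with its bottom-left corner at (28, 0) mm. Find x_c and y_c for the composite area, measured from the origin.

x_c = 24.62 mm, y_c = 81.70 mm

vertical leg: A = 28 × 195 = 5460.00, centroid at (14.00, 97.50).
horizontal leg: A = 95 × 12 = 1140.00, centroid at (75.50, 6.00).
ΣA = 6600.00 mm²
ΣAx_c = (5460.00)(14.00) + (1140.00)(75.50) = 162510.00 mm³
ΣAy_c = (5460.00)(97.50) + (1140.00)(6.00) = 539190.00 mm³
x_c = 162510.00 / 6600.00 = 24.62 mm
y_c = 539190.00 / 6600.00 = 81.70 mm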